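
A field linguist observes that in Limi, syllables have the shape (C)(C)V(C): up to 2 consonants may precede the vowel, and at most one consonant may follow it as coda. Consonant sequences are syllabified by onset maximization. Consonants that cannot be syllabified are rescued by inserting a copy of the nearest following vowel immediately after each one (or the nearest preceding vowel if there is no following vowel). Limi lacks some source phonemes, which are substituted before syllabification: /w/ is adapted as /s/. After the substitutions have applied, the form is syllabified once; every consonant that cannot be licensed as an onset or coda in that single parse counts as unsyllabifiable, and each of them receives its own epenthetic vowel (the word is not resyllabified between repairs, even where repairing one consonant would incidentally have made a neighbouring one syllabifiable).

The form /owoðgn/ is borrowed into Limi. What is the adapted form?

osoðgono

Substitution: /w/ → /s/, giving /osoðgn/.
The consonants /g/, /n/ cannot be parsed into a legal (C)(C)V(C) syllable (at most one coda consonant is licensed; onsets may contain at most 2 consonants).
Each unlicensed consonant becomes the onset of a new syllable: /g/ → /go/, /n/ → /no/.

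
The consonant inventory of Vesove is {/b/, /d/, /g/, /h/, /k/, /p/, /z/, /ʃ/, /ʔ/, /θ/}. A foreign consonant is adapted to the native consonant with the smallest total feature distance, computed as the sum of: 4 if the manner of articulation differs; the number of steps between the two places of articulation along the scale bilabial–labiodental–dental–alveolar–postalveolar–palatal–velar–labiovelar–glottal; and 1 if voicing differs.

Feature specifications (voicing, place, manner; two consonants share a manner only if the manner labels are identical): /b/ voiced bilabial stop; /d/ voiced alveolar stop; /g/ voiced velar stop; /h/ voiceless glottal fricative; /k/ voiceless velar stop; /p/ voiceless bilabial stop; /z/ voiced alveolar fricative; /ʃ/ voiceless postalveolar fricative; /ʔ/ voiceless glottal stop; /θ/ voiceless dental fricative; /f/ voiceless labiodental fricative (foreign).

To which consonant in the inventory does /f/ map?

θ

/θ/ is closest: same manner (fricative), place distance 1 (labiodental→dental), same voicing; total 1. Next closest is /z/ at distance 3.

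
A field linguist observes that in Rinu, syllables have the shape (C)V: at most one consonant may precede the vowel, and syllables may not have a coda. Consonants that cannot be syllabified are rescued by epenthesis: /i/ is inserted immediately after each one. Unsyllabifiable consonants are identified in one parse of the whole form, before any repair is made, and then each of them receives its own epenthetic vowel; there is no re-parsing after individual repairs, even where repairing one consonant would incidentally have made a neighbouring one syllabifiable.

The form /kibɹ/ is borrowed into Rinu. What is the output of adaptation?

The consonants /b/, /ɹ/ cannot be parsed into a legal (C)V syllable (no codas are permitted; onsets are limited to one consonant).
Each unlicensed consonant becomes the onset of a new syllable: /b/ → /bi/, /ɹ/ → /ɹi/.

kibiɹi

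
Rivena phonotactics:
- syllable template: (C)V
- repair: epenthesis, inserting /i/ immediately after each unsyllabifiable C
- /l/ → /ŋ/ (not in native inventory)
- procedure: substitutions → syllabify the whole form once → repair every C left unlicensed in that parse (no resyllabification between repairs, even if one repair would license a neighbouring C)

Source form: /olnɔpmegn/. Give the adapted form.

Substitution: /l/ → /ŋ/, giving /oŋnɔpmegn/.
Under (C)V, the unsyllabifiable consonants are /ŋ/, /p/, /g/, /n/ (no codas are permitted; onsets are limited to one consonant).
Inserting the epenthetic vowel yields /ŋ/ → /ŋi/, /p/ → /pi/, /g/ → /gi/, /n/ → /ni/.

oŋinɔpimegini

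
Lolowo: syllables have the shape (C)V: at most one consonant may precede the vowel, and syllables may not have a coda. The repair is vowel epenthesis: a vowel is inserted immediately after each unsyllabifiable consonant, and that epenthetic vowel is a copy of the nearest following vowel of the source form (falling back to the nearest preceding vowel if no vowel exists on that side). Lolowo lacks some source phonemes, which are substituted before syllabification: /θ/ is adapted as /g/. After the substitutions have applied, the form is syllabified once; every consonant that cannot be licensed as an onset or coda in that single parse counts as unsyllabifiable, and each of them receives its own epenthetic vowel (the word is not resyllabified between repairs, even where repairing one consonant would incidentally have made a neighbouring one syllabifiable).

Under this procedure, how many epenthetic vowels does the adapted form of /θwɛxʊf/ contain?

After substitution the input is /gwɛxʊf/.
The unsyllabifiable consonants are /g/, /f/; each receives one epenthetic vowel.

2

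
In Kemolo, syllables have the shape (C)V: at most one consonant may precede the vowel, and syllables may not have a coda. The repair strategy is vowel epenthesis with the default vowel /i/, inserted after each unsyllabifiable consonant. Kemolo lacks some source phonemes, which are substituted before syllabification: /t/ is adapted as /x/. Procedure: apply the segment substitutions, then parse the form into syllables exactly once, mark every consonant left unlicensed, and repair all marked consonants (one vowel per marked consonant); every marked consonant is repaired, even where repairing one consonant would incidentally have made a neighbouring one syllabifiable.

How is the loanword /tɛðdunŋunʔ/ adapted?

xɛðiduniŋuniʔi

Substitution: /t/ → /x/, giving /xɛðdunŋunʔ/.
The consonants /ð/, /n/, /n/, /ʔ/ cannot be parsed into a legal (C)V syllable (no codas are permitted; onsets are limited to one consonant).
Epenthesis after each stranded consonant: /ð/ → /ði/, /n/ → /ni/, /n/ → /ni/, /ʔ/ → /ʔi/.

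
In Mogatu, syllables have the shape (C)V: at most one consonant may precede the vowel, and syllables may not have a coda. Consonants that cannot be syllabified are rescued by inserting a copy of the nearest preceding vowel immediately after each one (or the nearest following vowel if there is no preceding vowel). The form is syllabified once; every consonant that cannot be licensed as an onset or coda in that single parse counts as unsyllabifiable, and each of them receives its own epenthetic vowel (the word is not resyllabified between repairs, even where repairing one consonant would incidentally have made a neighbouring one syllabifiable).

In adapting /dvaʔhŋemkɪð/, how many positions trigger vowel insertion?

The unsyllabifiable consonants are /d/, /ʔ/, /h/, /m/, /ð/; each receives one epenthetic vowel.

5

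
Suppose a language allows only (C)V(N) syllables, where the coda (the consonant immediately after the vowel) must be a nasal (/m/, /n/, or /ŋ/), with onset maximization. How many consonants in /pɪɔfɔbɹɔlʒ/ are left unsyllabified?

3

Under (C)V(N), the unsyllabifiable consonants are /b/, /l/, /ʒ/ (only a nasal (/m/, /n/, or /ŋ/) is licensed in coda position; onsets are limited to one consonant).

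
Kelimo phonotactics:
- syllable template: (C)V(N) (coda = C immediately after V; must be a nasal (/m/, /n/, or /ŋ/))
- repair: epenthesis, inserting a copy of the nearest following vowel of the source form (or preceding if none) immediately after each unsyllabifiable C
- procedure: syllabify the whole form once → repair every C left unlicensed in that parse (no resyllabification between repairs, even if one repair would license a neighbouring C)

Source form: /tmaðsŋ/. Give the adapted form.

Under (C)V(N), the unsyllabifiable consonants are /t/, /ð/, /s/, /ŋ/ (only a nasal (/m/, /n/, or /ŋ/) is licensed in coda position; onsets are limited to one consonant).
Each unlicensed consonant becomes the onset of a new syllable: /t/ → /ta/, /ð/ → /ða/, /s/ → /sa/, /ŋ/ → /ŋa/.

tamaðasaŋa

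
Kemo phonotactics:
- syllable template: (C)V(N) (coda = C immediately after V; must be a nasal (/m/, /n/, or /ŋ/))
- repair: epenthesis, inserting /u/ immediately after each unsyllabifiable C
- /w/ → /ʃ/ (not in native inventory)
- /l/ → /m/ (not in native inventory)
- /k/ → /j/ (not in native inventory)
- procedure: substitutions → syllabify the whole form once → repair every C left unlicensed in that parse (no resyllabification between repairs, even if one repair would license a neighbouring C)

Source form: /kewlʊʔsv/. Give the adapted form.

Substitution: /k/ → /j/, /w/ → /ʃ/, /l/ → /m/, giving /jeʃmʊʔsv/.
The consonants /ʃ/, /ʔ/, /s/, /v/ cannot be parsed into a legal (C)V(N) syllable (only a nasal (/m/, /n/, or /ŋ/) is licensed in coda position; onsets are limited to one consonant).
Inserting the epenthetic vowel yields /ʃ/ → /ʃu/, /ʔ/ → /ʔu/, /s/ → /su/, /v/ → /vu/.

jeʃumʊʔusuvu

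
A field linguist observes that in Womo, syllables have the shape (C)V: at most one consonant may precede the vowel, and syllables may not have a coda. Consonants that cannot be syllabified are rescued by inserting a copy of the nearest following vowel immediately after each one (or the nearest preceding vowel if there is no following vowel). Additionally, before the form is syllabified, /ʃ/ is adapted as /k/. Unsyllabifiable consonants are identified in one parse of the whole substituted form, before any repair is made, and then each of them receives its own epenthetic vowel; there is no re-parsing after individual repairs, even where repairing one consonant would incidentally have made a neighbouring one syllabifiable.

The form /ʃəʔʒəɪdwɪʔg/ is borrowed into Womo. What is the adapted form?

kəʔəʒəɪdɪwɪʔɪgɪ

Substitution: /ʃ/ → /k/, giving /kəʔʒəɪdwɪʔg/.
Under (C)V, the unsyllabifiable consonants are /ʔ/, /d/, /ʔ/, /g/ (no codas are permitted; onsets are limited to one consonant).
Each unlicensed consonant becomes the onset of a new syllable: /ʔ/ → /ʔə/, /d/ → /dɪ/, /ʔ/ → /ʔɪ/, /g/ → /gɪ/.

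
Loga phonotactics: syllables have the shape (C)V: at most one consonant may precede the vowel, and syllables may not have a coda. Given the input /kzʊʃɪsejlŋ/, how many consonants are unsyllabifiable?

Under (C)V, the unsyllabifiable consonants are /k/, /j/, /l/, /ŋ/ (no codas are permitted; onsets are limited to one consonant).

4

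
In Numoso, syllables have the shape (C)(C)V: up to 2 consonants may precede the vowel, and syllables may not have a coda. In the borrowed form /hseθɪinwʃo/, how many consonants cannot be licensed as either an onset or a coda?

1

The consonants /n/ cannot be parsed into a legal (C)(C)V syllable (no codas are permitted; onsets may contain at most 2 consonants).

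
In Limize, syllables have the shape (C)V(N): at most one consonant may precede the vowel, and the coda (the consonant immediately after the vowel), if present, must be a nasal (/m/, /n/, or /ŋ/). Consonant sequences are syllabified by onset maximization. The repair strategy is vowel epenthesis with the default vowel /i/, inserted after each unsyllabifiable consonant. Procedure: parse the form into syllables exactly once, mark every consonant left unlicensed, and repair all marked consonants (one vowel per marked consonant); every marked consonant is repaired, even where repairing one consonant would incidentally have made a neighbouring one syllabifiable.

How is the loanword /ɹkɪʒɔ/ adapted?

Syllabifying with onset maximization leaves /ɹ/ stranded (only a nasal (/m/, /n/, or /ŋ/) is licensed in coda position; onsets are limited to one consonant).
Each unlicensed consonant becomes the onset of a new syllable: /ɹ/ → /ɹi/.

ɹikɪʒɔ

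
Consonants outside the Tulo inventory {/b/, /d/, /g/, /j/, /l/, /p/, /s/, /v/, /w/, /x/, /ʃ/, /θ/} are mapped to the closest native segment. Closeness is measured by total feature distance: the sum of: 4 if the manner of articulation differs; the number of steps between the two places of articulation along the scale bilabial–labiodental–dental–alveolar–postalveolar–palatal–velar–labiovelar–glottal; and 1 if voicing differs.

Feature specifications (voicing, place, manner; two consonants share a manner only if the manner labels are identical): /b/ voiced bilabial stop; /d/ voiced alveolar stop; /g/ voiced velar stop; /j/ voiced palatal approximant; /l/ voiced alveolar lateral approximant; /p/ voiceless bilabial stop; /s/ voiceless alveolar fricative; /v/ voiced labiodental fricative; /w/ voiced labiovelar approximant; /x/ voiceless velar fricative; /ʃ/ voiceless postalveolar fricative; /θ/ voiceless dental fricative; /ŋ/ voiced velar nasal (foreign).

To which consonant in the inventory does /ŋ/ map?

/g/ is closest: manner differs (nasal→stop, +4), place distance 0 (velar→velar), same voicing; total 4. Next closest is /j/ at distance 5.

g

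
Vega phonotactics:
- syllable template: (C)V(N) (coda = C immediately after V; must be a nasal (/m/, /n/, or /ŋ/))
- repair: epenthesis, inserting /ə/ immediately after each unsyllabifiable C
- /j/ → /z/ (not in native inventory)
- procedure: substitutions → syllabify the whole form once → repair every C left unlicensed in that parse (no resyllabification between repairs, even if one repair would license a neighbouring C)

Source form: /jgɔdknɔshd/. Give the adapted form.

zəgɔdəkənɔsəhədə

Substitution: /j/ → /z/, giving /zgɔdknɔshd/.
Under (C)V(N), the unsyllabifiable consonants are /z/, /d/, /k/, /s/, /h/, /d/ (only a nasal (/m/, /n/, or /ŋ/) is licensed in coda position; onsets are limited to one consonant).
Each unlicensed consonant becomes the onset of a new syllable: /z/ → /zə/, /d/ → /də/, /k/ → /kə/, /s/ → /sə/, /h/ → /hə/, /d/ → /də/.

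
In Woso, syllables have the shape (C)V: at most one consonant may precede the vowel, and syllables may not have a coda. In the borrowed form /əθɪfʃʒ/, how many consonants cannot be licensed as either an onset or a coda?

The consonants /f/, /ʃ/, /ʒ/ cannot be parsed into a legal (C)V syllable (no codas are permitted; onsets are limited to one consonant).

3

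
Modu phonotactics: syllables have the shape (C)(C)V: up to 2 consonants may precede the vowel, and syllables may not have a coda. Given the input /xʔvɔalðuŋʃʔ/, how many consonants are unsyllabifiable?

The consonants /x/, /ŋ/, /ʃ/, /ʔ/ cannot be parsed into a legal (C)(C)V syllable (no codas are permitted; onsets may contain at most 2 consonants).

4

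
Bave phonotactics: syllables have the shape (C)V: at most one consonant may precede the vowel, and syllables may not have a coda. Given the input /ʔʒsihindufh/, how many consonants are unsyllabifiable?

Under (C)V, the unsyllabifiable consonants are /ʔ/, /ʒ/, /n/, /f/, /h/ (no codas are permitted; onsets are limited to one consonant).

5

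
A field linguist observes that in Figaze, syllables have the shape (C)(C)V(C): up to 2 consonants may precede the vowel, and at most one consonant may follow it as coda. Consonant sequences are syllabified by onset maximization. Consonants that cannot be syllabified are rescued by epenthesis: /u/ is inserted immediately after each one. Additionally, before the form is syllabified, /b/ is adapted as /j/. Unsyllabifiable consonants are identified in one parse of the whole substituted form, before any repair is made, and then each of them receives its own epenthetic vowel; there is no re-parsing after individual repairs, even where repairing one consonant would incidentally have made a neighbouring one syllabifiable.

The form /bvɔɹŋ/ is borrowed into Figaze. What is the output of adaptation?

Substitution: /b/ → /j/, giving /jvɔɹŋ/.
The consonants /ŋ/ cannot be parsed into a legal (C)(C)V(C) syllable (at most one coda consonant is licensed; onsets may contain at most 2 consonants).
Epenthesis after each stranded consonant: /ŋ/ → /ŋu/.

jvɔɹŋu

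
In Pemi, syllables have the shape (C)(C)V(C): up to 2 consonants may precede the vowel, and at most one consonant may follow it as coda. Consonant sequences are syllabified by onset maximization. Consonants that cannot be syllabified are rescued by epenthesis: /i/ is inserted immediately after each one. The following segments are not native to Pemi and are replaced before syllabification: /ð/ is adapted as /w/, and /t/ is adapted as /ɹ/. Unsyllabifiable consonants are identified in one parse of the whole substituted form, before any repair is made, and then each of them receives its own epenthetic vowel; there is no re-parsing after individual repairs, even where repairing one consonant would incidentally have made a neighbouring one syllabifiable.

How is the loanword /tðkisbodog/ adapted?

Substitution: /t/ → /ɹ/, /ð/ → /w/, giving /ɹwkisbodog/.
Syllabifying with onset maximization leaves /ɹ/ stranded (at most one coda consonant is licensed; onsets may contain at most 2 consonants).
Inserting the epenthetic vowel yields /ɹ/ → /ɹi/.

ɹiwkisbodog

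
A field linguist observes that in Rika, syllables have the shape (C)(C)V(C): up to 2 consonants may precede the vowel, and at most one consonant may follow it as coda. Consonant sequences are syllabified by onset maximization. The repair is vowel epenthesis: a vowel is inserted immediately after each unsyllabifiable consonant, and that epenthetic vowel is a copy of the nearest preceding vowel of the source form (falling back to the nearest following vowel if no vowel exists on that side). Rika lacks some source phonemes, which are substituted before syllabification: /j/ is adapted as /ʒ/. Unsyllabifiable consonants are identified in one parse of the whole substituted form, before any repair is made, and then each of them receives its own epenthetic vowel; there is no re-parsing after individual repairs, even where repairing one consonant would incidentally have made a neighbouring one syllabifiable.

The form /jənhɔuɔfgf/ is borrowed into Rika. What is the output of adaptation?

ʒənhɔuɔfgɔfɔ

Substitution: /j/ → /ʒ/, giving /ʒənhɔuɔfgf/.
Under (C)(C)V(C), the unsyllabifiable consonants are /g/, /f/ (at most one coda consonant is licensed; onsets may contain at most 2 consonants).
Epenthesis after each stranded consonant: /g/ → /gɔ/, /f/ → /fɔ/.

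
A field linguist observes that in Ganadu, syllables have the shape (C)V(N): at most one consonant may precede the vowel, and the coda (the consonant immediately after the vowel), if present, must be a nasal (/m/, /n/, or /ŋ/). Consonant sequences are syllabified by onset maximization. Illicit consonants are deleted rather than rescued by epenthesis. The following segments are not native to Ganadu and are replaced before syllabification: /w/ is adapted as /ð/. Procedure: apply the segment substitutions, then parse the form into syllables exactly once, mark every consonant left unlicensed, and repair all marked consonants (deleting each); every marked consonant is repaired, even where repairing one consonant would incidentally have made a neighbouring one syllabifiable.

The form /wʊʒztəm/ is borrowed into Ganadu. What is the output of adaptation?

Substitution: /w/ → /ð/, giving /ðʊʒztəm/.
The consonants /ʒ/, /z/ cannot be parsed into a legal (C)V(N) syllable (only a nasal (/m/, /n/, or /ŋ/) is licensed in coda position; onsets are limited to one consonant).
Each unlicensed consonant is deleted: /ʒ/, /z/.

ðʊtəm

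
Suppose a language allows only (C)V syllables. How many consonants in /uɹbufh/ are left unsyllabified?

3

The consonants /ɹ/, /f/, /h/ cannot be parsed into a legal (C)V syllable (no codas are permitted; onsets are limited to one consonant).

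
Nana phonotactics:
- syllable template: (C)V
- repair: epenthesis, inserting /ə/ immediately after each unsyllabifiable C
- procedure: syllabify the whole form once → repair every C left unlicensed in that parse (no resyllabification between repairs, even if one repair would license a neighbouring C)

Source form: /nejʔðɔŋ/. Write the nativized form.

nejəʔəðɔŋə

The consonants /j/, /ʔ/, /ŋ/ cannot be parsed into a legal (C)V syllable (no codas are permitted; onsets are limited to one consonant).
Each unlicensed consonant becomes the onset of a new syllable: /j/ → /jə/, /ʔ/ → /ʔə/, /ŋ/ → /ŋə/.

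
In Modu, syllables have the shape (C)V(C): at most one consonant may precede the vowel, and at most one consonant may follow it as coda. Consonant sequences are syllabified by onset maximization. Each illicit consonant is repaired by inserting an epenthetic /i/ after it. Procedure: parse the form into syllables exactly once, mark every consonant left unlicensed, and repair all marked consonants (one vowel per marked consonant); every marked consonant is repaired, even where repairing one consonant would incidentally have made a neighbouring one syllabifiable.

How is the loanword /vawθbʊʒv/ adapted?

vawθibʊʒvi

The consonants /θ/, /v/ cannot be parsed into a legal (C)V(C) syllable (at most one coda consonant is licensed; onsets are limited to one consonant).
Each unlicensed consonant becomes the onset of a new syllable: /θ/ → /θi/, /v/ → /vi/.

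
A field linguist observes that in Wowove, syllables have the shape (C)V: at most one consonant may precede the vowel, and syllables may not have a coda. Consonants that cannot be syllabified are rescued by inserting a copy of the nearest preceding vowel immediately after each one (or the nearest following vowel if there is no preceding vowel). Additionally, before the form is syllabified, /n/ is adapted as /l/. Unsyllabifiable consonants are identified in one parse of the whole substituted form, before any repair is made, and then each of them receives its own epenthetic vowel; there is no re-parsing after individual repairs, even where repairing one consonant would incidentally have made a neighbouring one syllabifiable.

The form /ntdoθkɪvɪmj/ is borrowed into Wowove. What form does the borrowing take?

lotodoθokɪvɪmɪjɪ

Substitution: /n/ → /l/, giving /ltdoθkɪvɪmj/.
Under (C)V, the unsyllabifiable consonants are /l/, /t/, /θ/, /m/, /j/ (no codas are permitted; onsets are limited to one consonant).
Each unlicensed consonant becomes the onset of a new syllable: /l/ → /lo/, /t/ → /to/, /θ/ → /θo/, /m/ → /mɪ/, /j/ → /jɪ/.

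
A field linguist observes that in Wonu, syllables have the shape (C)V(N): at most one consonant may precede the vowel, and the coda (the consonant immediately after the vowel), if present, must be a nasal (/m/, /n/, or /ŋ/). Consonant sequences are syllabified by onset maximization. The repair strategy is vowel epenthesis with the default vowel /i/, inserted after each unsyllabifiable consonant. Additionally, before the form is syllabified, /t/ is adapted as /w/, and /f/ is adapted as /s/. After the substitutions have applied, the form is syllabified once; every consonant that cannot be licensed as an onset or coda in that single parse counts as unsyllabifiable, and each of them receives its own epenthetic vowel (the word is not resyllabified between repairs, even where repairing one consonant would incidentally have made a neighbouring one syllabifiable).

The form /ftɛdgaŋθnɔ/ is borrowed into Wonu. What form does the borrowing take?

Substitution: /f/ → /s/, /t/ → /w/, giving /swɛdgaŋθnɔ/.
The consonants /s/, /d/, /θ/ cannot be parsed into a legal (C)V(N) syllable (only a nasal (/m/, /n/, or /ŋ/) is licensed in coda position; onsets are limited to one consonant).
Each unlicensed consonant becomes the onset of a new syllable: /s/ → /si/, /d/ → /di/, /θ/ → /θi/.

siwɛdigaŋθinɔ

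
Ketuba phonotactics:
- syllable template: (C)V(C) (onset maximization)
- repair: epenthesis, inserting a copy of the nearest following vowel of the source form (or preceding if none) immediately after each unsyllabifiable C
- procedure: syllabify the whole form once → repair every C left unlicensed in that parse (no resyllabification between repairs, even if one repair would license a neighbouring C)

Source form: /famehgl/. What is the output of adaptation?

Under (C)V(C), the unsyllabifiable consonants are /g/, /l/ (at most one coda consonant is licensed; onsets are limited to one consonant).
Epenthesis after each stranded consonant: /g/ → /ge/, /l/ → /le/.

famehgele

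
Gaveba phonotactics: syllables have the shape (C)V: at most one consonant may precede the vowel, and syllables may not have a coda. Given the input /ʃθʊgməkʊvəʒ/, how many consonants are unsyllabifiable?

3

The consonants /ʃ/, /g/, /ʒ/ cannot be parsed into a legal (C)V syllable (no codas are permitted; onsets are limited to one consonant).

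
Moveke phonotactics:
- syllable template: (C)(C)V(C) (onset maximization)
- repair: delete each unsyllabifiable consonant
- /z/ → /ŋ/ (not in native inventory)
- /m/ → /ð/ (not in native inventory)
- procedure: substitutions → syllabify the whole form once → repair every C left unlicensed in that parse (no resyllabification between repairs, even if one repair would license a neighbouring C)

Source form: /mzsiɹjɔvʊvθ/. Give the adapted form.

ŋsiɹjɔvʊv

Substitution: /m/ → /ð/, /z/ → /ŋ/, giving /ðŋsiɹjɔvʊvθ/.
The consonants /ð/, /θ/ cannot be parsed into a legal (C)(C)V(C) syllable (at most one coda consonant is licensed; onsets may contain at most 2 consonants).
Deletion applies to /ð/, /θ/.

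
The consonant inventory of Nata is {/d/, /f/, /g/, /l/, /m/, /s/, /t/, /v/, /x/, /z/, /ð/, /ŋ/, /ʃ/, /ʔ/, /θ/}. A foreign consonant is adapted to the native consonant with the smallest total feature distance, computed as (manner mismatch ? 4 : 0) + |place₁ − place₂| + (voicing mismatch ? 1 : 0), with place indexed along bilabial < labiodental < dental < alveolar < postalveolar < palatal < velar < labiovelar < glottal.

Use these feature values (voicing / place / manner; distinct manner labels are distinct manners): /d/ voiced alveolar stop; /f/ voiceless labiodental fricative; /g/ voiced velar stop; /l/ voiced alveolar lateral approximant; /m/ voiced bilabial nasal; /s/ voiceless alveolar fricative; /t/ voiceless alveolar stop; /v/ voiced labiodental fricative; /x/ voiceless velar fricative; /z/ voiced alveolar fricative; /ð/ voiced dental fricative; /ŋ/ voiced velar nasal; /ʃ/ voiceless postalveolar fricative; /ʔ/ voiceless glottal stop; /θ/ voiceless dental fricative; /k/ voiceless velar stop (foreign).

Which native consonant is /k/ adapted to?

g

/g/ is closest: same manner (stop), place distance 0 (velar→velar), voicing differs (+1); total 1. Next closest is /ʔ/ at distance 2.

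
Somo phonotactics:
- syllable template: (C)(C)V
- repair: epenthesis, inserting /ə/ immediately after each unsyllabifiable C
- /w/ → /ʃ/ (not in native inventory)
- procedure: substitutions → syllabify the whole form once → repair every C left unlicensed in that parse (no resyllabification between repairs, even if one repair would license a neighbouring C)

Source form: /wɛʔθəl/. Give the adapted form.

Substitution: /w/ → /ʃ/, giving /ʃɛʔθəl/.
Syllabifying with onset maximization leaves /l/ stranded (no codas are permitted; onsets may contain at most 2 consonants).
Each unlicensed consonant becomes the onset of a new syllable: /l/ → /lə/.

ʃɛʔθələ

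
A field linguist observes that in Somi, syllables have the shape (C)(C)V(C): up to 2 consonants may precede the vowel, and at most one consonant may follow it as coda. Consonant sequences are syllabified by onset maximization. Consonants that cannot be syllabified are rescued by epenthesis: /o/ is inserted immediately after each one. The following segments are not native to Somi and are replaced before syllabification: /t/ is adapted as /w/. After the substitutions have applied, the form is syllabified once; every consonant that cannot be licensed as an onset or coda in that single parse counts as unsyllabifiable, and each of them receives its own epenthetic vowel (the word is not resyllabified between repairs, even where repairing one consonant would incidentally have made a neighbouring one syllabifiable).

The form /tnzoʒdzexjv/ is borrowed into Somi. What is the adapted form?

wonzoʒdzexjovo

Substitution: /t/ → /w/, giving /wnzoʒdzexjv/.
Syllabifying with onset maximization leaves /w/, /j/, /v/ stranded (at most one coda consonant is licensed; onsets may contain at most 2 consonants).
Inserting the epenthetic vowel yields /w/ → /wo/, /j/ → /jo/, /v/ → /vo/.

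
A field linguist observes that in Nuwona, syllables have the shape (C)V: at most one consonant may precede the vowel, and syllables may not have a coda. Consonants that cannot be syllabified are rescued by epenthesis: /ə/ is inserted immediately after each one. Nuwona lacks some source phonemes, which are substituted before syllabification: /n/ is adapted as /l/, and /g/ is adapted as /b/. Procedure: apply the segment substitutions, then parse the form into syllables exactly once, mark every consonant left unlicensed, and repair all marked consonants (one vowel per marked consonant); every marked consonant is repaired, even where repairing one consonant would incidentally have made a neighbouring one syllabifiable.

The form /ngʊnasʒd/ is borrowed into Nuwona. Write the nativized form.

Substitution: /n/ → /l/, /g/ → /b/, giving /lbʊlasʒd/.
The consonants /l/, /s/, /ʒ/, /d/ cannot be parsed into a legal (C)V syllable (no codas are permitted; onsets are limited to one consonant).
Epenthesis after each stranded consonant: /l/ → /lə/, /s/ → /sə/, /ʒ/ → /ʒə/, /d/ → /də/.

ləbʊlasəʒədə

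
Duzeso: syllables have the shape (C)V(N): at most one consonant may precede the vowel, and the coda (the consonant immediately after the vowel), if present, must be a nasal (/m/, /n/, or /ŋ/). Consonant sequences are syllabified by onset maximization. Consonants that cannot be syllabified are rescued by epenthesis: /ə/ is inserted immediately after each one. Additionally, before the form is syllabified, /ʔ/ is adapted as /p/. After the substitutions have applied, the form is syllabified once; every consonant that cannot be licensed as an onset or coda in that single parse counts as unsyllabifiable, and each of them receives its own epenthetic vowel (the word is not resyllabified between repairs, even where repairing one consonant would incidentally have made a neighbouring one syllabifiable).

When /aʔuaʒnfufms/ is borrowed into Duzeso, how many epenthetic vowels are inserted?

5

After substitution the input is /apuaʒnfufms/.
The unsyllabifiable consonants are /ʒ/, /n/, /f/, /m/, /s/; each receives one epenthetic vowel.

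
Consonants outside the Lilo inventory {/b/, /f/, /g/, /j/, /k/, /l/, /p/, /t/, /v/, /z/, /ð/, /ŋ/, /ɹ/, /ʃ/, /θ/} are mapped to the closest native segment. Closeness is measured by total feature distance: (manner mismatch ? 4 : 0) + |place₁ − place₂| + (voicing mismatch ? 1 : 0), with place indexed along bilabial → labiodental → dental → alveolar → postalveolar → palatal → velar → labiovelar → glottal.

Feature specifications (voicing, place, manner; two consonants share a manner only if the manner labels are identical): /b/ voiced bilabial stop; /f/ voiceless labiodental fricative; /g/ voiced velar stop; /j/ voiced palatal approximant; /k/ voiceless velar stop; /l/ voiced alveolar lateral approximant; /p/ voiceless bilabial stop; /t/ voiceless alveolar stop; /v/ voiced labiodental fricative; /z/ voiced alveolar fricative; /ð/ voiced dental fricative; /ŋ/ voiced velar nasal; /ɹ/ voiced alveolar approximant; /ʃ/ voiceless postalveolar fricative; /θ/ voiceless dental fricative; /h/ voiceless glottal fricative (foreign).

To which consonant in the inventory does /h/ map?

/ʃ/ is closest: same manner (fricative), place distance 4 (glottal→postalveolar), same voicing; total 4. Next closest is /k/ at distance 6.

ʃ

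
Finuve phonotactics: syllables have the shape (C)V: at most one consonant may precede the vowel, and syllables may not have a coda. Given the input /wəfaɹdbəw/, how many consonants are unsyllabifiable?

3

Syllabifying with onset maximization leaves /ɹ/, /d/, /w/ stranded (no codas are permitted; onsets are limited to one consonant).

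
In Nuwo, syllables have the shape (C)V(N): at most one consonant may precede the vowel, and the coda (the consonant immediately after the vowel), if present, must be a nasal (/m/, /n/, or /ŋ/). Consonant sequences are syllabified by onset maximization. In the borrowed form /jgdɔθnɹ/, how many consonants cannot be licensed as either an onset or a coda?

The consonants /j/, /g/, /θ/, /n/, /ɹ/ cannot be parsed into a legal (C)V(N) syllable (only a nasal (/m/, /n/, or /ŋ/) is licensed in coda position; onsets are limited to one consonant).

5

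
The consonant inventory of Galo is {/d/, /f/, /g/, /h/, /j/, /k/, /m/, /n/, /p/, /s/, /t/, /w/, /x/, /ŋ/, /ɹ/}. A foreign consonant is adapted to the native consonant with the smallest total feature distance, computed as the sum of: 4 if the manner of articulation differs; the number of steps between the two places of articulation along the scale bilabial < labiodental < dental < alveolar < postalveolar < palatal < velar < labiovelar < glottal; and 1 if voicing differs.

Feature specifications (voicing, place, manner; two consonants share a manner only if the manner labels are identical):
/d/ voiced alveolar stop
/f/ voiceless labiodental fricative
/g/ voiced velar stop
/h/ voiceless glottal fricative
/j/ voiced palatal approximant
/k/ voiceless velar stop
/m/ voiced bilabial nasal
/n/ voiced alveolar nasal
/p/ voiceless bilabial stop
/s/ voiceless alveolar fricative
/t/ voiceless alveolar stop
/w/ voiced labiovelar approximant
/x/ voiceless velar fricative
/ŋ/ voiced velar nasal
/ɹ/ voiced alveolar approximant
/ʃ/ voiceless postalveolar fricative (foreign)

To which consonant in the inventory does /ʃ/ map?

/s/ is closest: same manner (fricative), place distance 1 (postalveolar→alveolar), same voicing; total 1. Next closest is /x/ at distance 2.

s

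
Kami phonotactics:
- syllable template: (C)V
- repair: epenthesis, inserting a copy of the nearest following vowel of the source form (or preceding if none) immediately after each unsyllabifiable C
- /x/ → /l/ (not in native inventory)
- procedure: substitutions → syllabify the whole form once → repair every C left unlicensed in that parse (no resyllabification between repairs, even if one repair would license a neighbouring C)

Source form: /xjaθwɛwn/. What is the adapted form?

Substitution: /x/ → /l/, giving /ljaθwɛwn/.
The consonants /l/, /θ/, /w/, /n/ cannot be parsed into a legal (C)V syllable (no codas are permitted; onsets are limited to one consonant).
Epenthesis after each stranded consonant: /l/ → /la/, /θ/ → /θɛ/, /w/ → /wɛ/, /n/ → /nɛ/.

lajaθɛwɛwɛnɛ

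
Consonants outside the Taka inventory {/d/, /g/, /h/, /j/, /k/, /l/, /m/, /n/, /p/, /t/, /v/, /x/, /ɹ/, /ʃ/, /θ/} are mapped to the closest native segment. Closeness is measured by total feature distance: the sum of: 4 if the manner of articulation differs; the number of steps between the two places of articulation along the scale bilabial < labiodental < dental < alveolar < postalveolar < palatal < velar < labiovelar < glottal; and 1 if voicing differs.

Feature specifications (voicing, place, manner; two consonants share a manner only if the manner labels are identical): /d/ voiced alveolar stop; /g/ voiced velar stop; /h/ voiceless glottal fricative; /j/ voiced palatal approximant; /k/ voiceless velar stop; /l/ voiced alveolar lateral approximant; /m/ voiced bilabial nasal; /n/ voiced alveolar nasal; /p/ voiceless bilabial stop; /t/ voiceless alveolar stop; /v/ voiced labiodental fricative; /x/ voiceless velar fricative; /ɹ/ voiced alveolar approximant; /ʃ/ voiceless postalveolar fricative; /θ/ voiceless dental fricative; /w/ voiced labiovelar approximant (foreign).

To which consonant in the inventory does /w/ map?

j

/j/ is closest: same manner (approximant), place distance 2 (labiovelar→palatal), same voicing; total 2. Next closest is /ɹ/ at distance 4.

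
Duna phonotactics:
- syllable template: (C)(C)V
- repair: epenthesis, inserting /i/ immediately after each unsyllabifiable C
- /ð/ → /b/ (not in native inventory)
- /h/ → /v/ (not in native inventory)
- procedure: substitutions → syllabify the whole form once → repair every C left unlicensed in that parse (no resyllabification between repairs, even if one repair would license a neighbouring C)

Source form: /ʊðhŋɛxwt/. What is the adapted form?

ʊbivŋɛxiwiti

Substitution: /ð/ → /b/, /h/ → /v/, giving /ʊbvŋɛxwt/.
The consonants /b/, /x/, /w/, /t/ cannot be parsed into a legal (C)(C)V syllable (no codas are permitted; onsets may contain at most 2 consonants).
Epenthesis after each stranded consonant: /b/ → /bi/, /x/ → /xi/, /w/ → /wi/, /t/ → /ti/.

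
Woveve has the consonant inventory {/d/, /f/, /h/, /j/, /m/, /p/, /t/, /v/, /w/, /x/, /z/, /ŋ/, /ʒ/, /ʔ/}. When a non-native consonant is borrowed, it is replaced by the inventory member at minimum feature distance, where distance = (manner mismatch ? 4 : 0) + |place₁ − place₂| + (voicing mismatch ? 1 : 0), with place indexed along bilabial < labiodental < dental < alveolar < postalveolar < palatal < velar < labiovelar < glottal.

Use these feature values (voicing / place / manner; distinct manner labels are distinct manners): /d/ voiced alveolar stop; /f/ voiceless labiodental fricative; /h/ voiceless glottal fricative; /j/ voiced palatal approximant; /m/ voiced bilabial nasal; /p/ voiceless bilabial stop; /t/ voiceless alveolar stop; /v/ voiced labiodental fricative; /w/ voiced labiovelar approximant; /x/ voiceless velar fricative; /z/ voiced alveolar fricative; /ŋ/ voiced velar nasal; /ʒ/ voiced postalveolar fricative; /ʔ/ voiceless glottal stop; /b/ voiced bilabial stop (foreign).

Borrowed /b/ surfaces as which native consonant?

/p/ is closest: same manner (stop), place distance 0 (bilabial→bilabial), voicing differs (+1); total 1. Next closest is /d/ at distance 3.

p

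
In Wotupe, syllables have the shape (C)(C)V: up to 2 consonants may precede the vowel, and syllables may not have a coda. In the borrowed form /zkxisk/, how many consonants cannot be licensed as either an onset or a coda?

3

Syllabifying with onset maximization leaves /z/, /s/, /k/ stranded (no codas are permitted; onsets may contain at most 2 consonants).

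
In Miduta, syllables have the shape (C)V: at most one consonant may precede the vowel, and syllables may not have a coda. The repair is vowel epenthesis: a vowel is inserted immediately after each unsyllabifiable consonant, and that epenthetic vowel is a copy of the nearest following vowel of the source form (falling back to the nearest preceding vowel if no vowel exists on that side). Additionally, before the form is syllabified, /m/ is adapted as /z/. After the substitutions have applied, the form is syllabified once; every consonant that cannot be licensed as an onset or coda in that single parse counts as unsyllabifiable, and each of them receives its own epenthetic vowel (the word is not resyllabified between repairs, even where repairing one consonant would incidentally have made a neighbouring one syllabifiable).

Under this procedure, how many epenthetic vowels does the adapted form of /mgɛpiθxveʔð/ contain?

5

After substitution the input is /zgɛpiθxveʔð/.
The unsyllabifiable consonants are /z/, /θ/, /x/, /ʔ/, /ð/; each receives one epenthetic vowel.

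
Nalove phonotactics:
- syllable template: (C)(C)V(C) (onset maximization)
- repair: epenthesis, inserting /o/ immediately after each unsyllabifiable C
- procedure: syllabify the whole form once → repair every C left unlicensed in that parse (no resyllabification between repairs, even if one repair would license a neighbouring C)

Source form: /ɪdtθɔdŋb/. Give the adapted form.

Syllabifying with onset maximization leaves /ŋ/, /b/ stranded (at most one coda consonant is licensed; onsets may contain at most 2 consonants).
Inserting the epenthetic vowel yields /ŋ/ → /ŋo/, /b/ → /bo/.

ɪdtθɔdŋobo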